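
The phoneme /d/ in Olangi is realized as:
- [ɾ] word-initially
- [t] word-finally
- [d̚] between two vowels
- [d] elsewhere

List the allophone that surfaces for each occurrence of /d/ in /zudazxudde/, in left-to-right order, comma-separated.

Occurrence 1 (position 3): between two vowels → [d̚].
Occurrence 2 (position 8): no conditioning environment matches → elsewhere allophone [d].
Occurrence 3 (position 9): no conditioning environment matches → elsewhere allophone [d].

[d̚], [d], [d]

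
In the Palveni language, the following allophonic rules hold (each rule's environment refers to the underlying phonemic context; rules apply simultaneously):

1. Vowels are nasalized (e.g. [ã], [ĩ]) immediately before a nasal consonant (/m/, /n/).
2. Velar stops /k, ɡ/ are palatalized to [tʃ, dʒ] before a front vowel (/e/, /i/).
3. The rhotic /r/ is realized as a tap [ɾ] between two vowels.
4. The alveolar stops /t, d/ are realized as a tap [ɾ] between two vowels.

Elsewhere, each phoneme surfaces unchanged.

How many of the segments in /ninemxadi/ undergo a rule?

3

Segments that undergo a rule: /i/ → [ĩ] (rule 1); /e/ → [ẽ] (rule 1); /d/ → [ɾ] (rule 4).
All other segments surface unchanged.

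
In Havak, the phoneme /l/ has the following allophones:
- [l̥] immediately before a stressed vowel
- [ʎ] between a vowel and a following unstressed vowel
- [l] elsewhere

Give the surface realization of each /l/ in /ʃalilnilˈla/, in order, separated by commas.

[ʎ], [l], [l], [l̥]

Occurrence 1 (position 3): between a vowel and a following unstressed vowel → [ʎ].
Occurrence 2 (position 5): no conditioning environment matches → elsewhere allophone [l].
Occurrence 3 (position 8): no conditioning environment matches → elsewhere allophone [l].
Occurrence 4 (position 9): immediately before a stressed vowel → [l̥].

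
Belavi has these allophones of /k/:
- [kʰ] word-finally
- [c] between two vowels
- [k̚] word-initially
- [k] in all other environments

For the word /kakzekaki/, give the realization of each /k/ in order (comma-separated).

[k̚], [k], [c], [c]

Occurrence 1 (position 1): word-initially → [k̚].
Occurrence 2 (position 3): no conditioning environment matches → elsewhere allophone [k].
Occurrence 3 (position 6): between two vowels → [c].
Occurrence 4 (position 8): between two vowels → [c].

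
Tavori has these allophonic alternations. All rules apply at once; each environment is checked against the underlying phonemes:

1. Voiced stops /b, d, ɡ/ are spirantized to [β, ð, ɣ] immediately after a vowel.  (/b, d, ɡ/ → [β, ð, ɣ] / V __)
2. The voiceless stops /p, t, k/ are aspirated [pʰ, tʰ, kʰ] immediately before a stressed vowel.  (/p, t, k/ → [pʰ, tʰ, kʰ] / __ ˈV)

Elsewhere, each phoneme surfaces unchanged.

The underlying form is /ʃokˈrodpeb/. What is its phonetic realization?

[ʃokˈroðpeβ]

/ʃ/ (word-initial) is unaffected → [ʃ].
/o/ (between /ʃ/ and /k/): no rule targets it → [o].
/k/ — between /o/ and /r/; rule 2 does not apply here → [k].
/r/ (between /k/ and /o/) is unaffected → [r].
/o/ stays [o].
Rule 1 applies to /d/ (between /o/ and /p/: immediately after a vowel) → [ð].
/p/ (between /d/ and /e/) is in the target of rule 2 but the environment (immediately before a stressed vowel) is not met → [p].
/e/ stays [e].
/b/ — word-final, immediately after a vowel — surfaces as [β] (rule 1).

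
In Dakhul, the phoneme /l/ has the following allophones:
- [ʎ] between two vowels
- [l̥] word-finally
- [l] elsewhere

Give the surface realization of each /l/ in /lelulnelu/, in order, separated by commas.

[l], [ʎ], [l], [ʎ]

Occurrence 1 (position 1): no conditioning environment matches → elsewhere allophone [l].
Occurrence 2 (position 3): between two vowels → [ʎ].
Occurrence 3 (position 5): no conditioning environment matches → elsewhere allophone [l].
Occurrence 4 (position 8): between two vowels → [ʎ].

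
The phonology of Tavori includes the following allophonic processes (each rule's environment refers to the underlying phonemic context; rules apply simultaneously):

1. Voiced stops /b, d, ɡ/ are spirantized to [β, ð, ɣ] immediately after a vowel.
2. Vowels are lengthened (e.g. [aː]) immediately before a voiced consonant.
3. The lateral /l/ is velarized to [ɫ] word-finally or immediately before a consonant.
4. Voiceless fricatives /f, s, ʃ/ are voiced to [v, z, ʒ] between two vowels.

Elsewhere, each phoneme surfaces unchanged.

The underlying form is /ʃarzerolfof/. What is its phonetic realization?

[ʃaːrzeːroːɫfof]

/ʃ/ (word-initial): rule 4 targets it, but not between two vowels → unchanged [ʃ].
/a/ meets the environment for rule 2 (before a voiced consonant) → [aː].
/r/ (between /a/ and /z/) is unaffected → [r].
/z/ (between /r/ and /e/): no rule targets it → [z].
/e/ (between /z/ and /r/): before a voiced consonant, so rule 2 applies → [eː].
/r/ (between /e/ and /o/): no rule targets it → [r].
Rule 2 applies to /o/ (between /r/ and /l/: before a voiced consonant) → [oː].
/l/ (between /o/ and /f/): word-finally or immediately before a consonant, so rule 3 applies → [ɫ].
/f/ — between /l/ and /o/; rule 4 does not apply here → [f].
/o/ (between /f/ and /f/) fails the environment for rule 2, so it stays [o].
/f/ (word-final): rule 4 targets it, but not between two vowels → unchanged [f].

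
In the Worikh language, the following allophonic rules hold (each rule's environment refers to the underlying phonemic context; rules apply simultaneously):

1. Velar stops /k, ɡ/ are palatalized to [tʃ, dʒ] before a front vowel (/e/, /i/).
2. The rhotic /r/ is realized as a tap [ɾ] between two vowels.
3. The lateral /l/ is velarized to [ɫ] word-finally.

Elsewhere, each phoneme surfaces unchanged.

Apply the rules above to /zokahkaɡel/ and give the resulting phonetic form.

[zokahkadʒeɫ]

/k/ — between /o/ and /a/; rule 1 does not apply here → [k].
/k/ (between /h/ and /a/) is in the target of rule 1 but the environment (before a front vowel) is not met → [k].
/ɡ/ — between /a/ and /e/, before a front vowel — surfaces as [dʒ] (rule 1).
/l/ (word-final) occurs word-finally → [ɫ] by rule 3.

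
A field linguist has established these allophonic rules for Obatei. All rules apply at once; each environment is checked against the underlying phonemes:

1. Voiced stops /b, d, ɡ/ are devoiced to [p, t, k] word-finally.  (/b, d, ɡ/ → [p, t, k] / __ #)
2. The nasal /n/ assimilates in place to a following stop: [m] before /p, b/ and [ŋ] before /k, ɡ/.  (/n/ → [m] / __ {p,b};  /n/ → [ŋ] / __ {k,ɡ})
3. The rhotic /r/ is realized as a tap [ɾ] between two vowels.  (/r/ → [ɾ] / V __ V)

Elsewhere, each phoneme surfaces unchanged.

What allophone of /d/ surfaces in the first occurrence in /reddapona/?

[d]

/d/ (between /e/ and /d/): rule 1 targets it, but not word-finally → unchanged [d].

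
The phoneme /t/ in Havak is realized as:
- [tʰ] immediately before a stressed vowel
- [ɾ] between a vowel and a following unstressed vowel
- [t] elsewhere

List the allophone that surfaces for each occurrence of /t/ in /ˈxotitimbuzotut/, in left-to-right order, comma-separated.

Occurrence 1 (position 3): between a vowel and an unstressed vowel → [ɾ].
Occurrence 2 (position 5): between a vowel and an unstressed vowel → [ɾ].
Occurrence 3 (position 12): between a vowel and an unstressed vowel → [ɾ].
Occurrence 4 (position 14): no conditioning environment matches → elsewhere allophone [t].

[ɾ], [ɾ], [ɾ], [t]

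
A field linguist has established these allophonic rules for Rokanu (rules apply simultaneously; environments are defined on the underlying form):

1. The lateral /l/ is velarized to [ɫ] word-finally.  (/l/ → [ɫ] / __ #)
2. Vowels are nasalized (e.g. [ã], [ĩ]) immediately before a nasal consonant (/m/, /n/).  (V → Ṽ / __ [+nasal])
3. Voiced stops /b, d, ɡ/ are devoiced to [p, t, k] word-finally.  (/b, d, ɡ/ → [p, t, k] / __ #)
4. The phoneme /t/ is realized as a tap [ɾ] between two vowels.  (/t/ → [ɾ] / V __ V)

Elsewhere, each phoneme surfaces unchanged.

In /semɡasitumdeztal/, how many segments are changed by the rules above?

Segments that undergo a rule: /e/ → [ẽ] (rule 2); /t/ → [ɾ] (rule 4); /u/ → [ũ] (rule 2); /l/ → [ɫ] (rule 1).
All other segments surface unchanged.

4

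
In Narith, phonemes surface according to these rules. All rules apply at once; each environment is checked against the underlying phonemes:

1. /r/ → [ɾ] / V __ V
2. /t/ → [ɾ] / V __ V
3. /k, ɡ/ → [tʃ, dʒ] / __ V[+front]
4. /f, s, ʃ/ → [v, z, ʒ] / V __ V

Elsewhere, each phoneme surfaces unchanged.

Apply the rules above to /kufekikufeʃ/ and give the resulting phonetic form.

/k/ (word-initial) fails the environment for rule 3, so it stays [k].
/u/ — not in any rule's target class → [u].
/f/ (between /u/ and /e/): between two vowels, so rule 4 applies → [v].
/e/ — not in any rule's target class → [e].
/k/ (between /e/ and /i/): before a front vowel, so rule 3 applies → [tʃ].
/i/ (between /k/ and /k/): no rule targets it → [i].
/k/ (between /i/ and /u/) fails the environment for rule 3, so it stays [k].
/u/ stays [u].
/f/ meets the environment for rule 4 (between two vowels) → [v].
/e/ (between /f/ and /ʃ/): no rule targets it → [e].
/ʃ/ — word-final; rule 4 does not apply here → [ʃ].

[kuvetʃikuveʃ]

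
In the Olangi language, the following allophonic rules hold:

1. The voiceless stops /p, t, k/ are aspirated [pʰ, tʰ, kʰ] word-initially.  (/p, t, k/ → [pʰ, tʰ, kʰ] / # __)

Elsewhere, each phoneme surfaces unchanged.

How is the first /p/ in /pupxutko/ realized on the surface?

/p/ meets the environment for rule 1 (word-initially) → [pʰ].

[pʰ]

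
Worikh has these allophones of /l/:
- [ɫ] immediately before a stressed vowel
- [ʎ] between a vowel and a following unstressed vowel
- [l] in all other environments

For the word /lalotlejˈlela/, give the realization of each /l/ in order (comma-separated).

[l], [ʎ], [l], [ɫ], [ʎ]

Occurrence 1 (position 1): no conditioning environment matches → elsewhere allophone [l].
Occurrence 2 (position 3): between a vowel and a following unstressed vowel → [ʎ].
Occurrence 3 (position 6): no conditioning environment matches → elsewhere allophone [l].
Occurrence 4 (position 9): immediately before a stressed vowel → [ɫ].
Occurrence 5 (position 11): between a vowel and a following unstressed vowel → [ʎ].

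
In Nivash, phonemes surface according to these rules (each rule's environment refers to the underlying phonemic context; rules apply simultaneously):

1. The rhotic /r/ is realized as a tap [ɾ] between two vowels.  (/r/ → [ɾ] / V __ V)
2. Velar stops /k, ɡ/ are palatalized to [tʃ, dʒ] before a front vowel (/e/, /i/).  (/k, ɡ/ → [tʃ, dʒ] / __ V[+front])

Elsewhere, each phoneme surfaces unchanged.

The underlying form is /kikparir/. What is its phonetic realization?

/k/ (word-initial): before a front vowel, so rule 2 applies → [tʃ].
/i/ stays [i].
/k/ (between /i/ and /p/) is in the target of rule 2 but the environment (before a front vowel) is not met → [k].
/p/ (between /k/ and /a/) is unaffected → [p].
/a/ — not in any rule's target class → [a].
/r/ (between /a/ and /i/): between two vowels, so rule 1 applies → [ɾ].
/i/ — not in any rule's target class → [i].
/r/ (word-final) is in the target of rule 1 but the environment (between two vowels) is not met → [r].

[tʃikpaɾir]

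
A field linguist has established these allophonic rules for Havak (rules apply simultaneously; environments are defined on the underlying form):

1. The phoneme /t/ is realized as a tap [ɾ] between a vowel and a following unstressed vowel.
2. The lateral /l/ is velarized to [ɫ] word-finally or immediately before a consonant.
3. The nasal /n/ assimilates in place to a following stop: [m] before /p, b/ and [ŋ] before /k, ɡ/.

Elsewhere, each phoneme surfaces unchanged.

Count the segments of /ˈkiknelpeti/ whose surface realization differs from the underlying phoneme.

Segments that undergo a rule: /l/ → [ɫ] (rule 2); /t/ → [ɾ] (rule 1).
All other segments surface unchanged.

2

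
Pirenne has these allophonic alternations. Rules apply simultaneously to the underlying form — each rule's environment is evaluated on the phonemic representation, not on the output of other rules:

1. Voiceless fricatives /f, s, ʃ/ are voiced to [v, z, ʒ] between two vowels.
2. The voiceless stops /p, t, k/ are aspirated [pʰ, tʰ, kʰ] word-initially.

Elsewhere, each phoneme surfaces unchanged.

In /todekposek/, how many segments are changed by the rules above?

Segments that undergo a rule: /t/ → [tʰ] (rule 2); /s/ → [z] (rule 1).
All other segments surface unchanged.

2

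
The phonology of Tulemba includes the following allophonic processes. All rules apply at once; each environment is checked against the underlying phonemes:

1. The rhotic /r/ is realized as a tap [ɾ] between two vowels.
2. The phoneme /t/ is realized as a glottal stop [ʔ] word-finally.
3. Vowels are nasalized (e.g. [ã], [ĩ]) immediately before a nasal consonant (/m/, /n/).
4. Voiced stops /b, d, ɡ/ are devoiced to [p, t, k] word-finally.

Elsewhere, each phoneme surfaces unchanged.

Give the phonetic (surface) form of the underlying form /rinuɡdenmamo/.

/r/ (word-initial): rule 1 targets it, but not between two vowels → unchanged [r].
/i/ (between /r/ and /n/) occurs before a nasal consonant → [ĩ] by rule 3.
/n/ stays [n].
/u/ (between /n/ and /ɡ/) fails the environment for rule 3, so it stays [u].
/ɡ/ (between /u/ and /d/) fails the environment for rule 4, so it stays [ɡ].
/d/ — between /ɡ/ and /e/; rule 4 does not apply here → [d].
/e/ — between /d/ and /n/, before a nasal consonant — surfaces as [ẽ] (rule 3).
/n/ stays [n].
/m/ (between /n/ and /a/) is unaffected → [m].
Rule 3 applies to /a/ (between /m/ and /m/: before a nasal consonant) → [ã].
/m/ (between /a/ and /o/) is unaffected → [m].
/o/ (word-final): rule 3 targets it, but not before a nasal consonant → unchanged [o].

[rĩnuɡdẽnmãmo]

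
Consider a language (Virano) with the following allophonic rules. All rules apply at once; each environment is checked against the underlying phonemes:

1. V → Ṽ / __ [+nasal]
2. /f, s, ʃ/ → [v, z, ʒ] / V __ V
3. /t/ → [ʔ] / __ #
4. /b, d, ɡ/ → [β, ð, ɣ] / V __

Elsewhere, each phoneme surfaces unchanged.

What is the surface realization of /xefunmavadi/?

[xevũnmavaði]

/x/ (word-initial) is unaffected → [x].
/e/ (between /x/ and /f/): rule 1 targets it, but not before a nasal consonant → unchanged [e].
/f/ (between /e/ and /u/) occurs between two vowels → [v] by rule 2.
/u/ (between /f/ and /n/): before a nasal consonant, so rule 1 applies → [ũ].
/n/ — not in any rule's target class → [n].
/m/ stays [m].
/a/ — between /m/ and /v/; rule 1 does not apply here → [a].
/v/ stays [v].
/a/ (between /v/ and /d/) fails the environment for rule 1, so it stays [a].
/d/ — between /a/ and /i/, immediately after a vowel — surfaces as [ð] (rule 4).
/i/ (word-final): rule 1 targets it, but not before a nasal consonant → unchanged [i].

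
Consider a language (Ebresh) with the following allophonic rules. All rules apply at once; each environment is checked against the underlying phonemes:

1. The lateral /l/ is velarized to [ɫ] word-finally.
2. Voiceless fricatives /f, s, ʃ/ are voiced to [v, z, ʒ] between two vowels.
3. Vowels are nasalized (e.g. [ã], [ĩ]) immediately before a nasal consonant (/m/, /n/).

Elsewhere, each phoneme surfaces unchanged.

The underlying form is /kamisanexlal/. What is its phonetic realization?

/k/ (word-initial) is unaffected → [k].
Rule 3 applies to /a/ (between /k/ and /m/: before a nasal consonant) → [ã].
/m/ — not in any rule's target class → [m].
/i/ (between /m/ and /s/): rule 3 targets it, but not before a nasal consonant → unchanged [i].
Rule 2 applies to /s/ (between /i/ and /a/: between two vowels) → [z].
/a/ (between /s/ and /n/): before a nasal consonant, so rule 3 applies → [ã].
/n/ stays [n].
/e/ — between /n/ and /x/; rule 3 does not apply here → [e].
/x/ stays [x].
/l/ (between /x/ and /a/): rule 1 targets it, but not word-finally → unchanged [l].
/a/ — between /l/ and /l/; rule 3 does not apply here → [a].
/l/ (word-final): word-finally, so rule 1 applies → [ɫ].

[kãmizãnexlaɫ]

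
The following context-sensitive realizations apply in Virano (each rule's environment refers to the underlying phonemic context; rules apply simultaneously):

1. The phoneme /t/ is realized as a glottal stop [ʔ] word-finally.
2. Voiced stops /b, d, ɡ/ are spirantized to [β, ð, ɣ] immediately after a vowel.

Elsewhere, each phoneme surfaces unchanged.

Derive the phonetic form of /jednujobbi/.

/j/ stays [j].
/e/ (between /j/ and /d/) is unaffected → [e].
/d/ meets the environment for rule 2 (immediately after a vowel) → [ð].
/n/ stays [n].
/u/ stays [u].
/j/ stays [j].
/o/ (between /j/ and /b/): no rule targets it → [o].
/b/ (between /o/ and /b/): immediately after a vowel, so rule 2 applies → [β].
/b/ (between /b/ and /i/) fails the environment for rule 2, so it stays [b].
/i/ stays [i].

[jeðnujoβbi]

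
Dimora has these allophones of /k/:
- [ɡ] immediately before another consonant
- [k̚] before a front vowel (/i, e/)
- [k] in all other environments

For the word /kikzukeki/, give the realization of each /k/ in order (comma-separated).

[k̚], [ɡ], [k̚], [k̚]

Occurrence 1 (position 1): before a front vowel (/i, e/) → [k̚].
Occurrence 2 (position 3): immediately before another consonant → [ɡ].
Occurrence 3 (position 6): before a front vowel (/i, e/) → [k̚].
Occurrence 4 (position 8): before a front vowel (/i, e/) → [k̚].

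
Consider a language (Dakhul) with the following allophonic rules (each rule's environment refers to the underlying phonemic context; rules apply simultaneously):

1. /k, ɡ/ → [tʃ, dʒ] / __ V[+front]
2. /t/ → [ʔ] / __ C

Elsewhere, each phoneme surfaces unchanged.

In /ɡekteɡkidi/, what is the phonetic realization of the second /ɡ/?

[ɡ]

/ɡ/ — between /e/ and /k/; rule 1 does not apply here → [ɡ].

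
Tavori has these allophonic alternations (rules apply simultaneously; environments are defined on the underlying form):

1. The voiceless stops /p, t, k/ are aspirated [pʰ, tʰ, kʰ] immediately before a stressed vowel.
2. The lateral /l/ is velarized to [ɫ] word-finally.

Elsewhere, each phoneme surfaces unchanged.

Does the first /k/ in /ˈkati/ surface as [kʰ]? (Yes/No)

/k/ meets the environment for rule 1 (immediately before a stressed vowel) → [kʰ].
The actual realization is [kʰ], which matches [kʰ].

Yes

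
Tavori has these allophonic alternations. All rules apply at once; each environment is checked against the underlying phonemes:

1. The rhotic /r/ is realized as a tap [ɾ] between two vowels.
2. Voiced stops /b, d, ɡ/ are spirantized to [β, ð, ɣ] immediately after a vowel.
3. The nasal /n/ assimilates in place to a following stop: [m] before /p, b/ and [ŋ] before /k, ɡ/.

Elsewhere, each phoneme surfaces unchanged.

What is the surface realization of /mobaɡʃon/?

Rule 2 applies to /b/ (between /o/ and /a/: immediately after a vowel) → [β].
Rule 2 applies to /ɡ/ (between /a/ and /ʃ/: immediately after a vowel) → [ɣ].
/n/ (word-final) fails the environment for rule 3, so it stays [n].

[moβaɣʃon]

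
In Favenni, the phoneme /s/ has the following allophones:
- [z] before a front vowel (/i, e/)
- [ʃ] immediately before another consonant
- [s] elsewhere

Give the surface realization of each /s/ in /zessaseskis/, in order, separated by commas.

Occurrence 1 (position 3): immediately before another consonant → [ʃ].
Occurrence 2 (position 4): no conditioning environment matches → elsewhere allophone [s].
Occurrence 3 (position 6): before a front vowel (/i, e/) → [z].
Occurrence 4 (position 8): immediately before another consonant → [ʃ].
Occurrence 5 (position 11): no conditioning environment matches → elsewhere allophone [s].

[ʃ], [s], [z], [ʃ], [s]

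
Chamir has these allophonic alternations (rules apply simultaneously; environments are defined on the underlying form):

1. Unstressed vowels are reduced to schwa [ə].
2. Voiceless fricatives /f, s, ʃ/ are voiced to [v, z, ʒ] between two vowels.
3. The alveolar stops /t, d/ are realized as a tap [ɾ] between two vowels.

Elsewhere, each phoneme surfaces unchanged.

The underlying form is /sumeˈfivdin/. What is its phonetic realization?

[səməˈvivdən]

/s/ — word-initial; rule 2 does not apply here → [s].
/u/ (between /s/ and /m/) occurs in an unstressed syllable → [ə] by rule 1.
/m/ — not in any rule's target class → [m].
/e/ meets the environment for rule 1 (in an unstressed syllable) → [ə].
Rule 2 applies to /f/ (between /e/ and /i/: between two vowels) → [v].
/i/ — between /f/ and /v/; rule 1 does not apply here → [i].
/v/ stays [v].
/d/ — between /v/ and /i/; rule 3 does not apply here → [d].
/i/ meets the environment for rule 1 (in an unstressed syllable) → [ə].
/n/ — not in any rule's target class → [n].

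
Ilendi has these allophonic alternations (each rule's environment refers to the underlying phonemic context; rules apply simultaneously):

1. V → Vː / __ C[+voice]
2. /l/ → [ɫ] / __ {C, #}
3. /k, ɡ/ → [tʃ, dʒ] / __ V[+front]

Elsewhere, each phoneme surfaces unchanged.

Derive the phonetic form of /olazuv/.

[oːlaːzuːv]

/o/ — word-initial, before a voiced consonant — surfaces as [oː] (rule 1).
/l/ (between /o/ and /a/) fails the environment for rule 2, so it stays [l].
/a/ — between /l/ and /z/, before a voiced consonant — surfaces as [aː] (rule 1).
/z/ (between /a/ and /u/): no rule targets it → [z].
/u/ meets the environment for rule 1 (before a voiced consonant) → [uː].
/v/ (word-final): no rule targets it → [v].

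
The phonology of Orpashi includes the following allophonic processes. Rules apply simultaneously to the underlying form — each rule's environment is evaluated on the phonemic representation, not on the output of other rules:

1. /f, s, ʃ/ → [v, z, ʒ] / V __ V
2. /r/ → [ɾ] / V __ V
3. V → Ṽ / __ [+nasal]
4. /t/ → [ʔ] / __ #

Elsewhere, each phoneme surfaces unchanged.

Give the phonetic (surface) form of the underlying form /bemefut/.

/b/ stays [b].
/e/ (between /b/ and /m/) occurs before a nasal consonant → [ẽ] by rule 3.
/m/ — not in any rule's target class → [m].
/e/ (between /m/ and /f/) fails the environment for rule 3, so it stays [e].
/f/ (between /e/ and /u/) occurs between two vowels → [v] by rule 1.
/u/ — between /f/ and /t/; rule 3 does not apply here → [u].
/t/ (word-final): word-finally, so rule 4 applies → [ʔ].

[bẽmevuʔ]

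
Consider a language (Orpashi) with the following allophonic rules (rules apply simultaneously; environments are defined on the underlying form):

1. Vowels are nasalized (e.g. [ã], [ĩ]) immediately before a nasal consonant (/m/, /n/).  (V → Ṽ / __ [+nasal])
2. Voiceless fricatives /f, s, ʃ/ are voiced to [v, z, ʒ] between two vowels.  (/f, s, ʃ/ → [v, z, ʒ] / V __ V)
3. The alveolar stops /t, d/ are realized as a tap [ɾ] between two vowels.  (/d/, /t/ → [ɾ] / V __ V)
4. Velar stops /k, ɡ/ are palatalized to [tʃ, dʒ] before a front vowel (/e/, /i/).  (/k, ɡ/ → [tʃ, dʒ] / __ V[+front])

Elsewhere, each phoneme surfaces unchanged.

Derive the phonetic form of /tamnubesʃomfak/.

[tãmnubesʃõmfak]

/t/ (word-initial) fails the environment for rule 3, so it stays [t].
/a/ — between /t/ and /m/, before a nasal consonant — surfaces as [ã] (rule 1).
/m/ stays [m].
/n/ stays [n].
/u/ (between /n/ and /b/) fails the environment for rule 1, so it stays [u].
/b/ stays [b].
/e/ — between /b/ and /s/; rule 1 does not apply here → [e].
/s/ — between /e/ and /ʃ/; rule 2 does not apply here → [s].
/ʃ/ (between /s/ and /o/): rule 2 targets it, but not between two vowels → unchanged [ʃ].
Rule 1 applies to /o/ (between /ʃ/ and /m/: before a nasal consonant) → [õ].
/m/ stays [m].
/f/ (between /m/ and /a/): rule 2 targets it, but not between two vowels → unchanged [f].
/a/ (between /f/ and /k/) fails the environment for rule 1, so it stays [a].
/k/ (word-final) is in the target of rule 4 but the environment (before a front vowel) is not met → [k].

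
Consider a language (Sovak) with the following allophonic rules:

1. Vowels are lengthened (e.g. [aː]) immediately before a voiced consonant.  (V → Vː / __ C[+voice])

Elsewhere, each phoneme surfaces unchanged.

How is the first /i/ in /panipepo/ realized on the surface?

/i/ (between /n/ and /p/) is in the target of rule 1 but the environment (before a voiced consonant) is not met → [i].

[i]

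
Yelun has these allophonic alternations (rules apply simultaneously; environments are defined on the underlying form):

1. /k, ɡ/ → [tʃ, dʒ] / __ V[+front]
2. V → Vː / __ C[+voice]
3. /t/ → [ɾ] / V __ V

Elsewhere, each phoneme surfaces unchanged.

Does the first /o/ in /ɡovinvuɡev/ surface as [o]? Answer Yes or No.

No

/o/ (between /ɡ/ and /v/) occurs before a voiced consonant → [oː] by rule 2.
The actual realization is [oː], not [o].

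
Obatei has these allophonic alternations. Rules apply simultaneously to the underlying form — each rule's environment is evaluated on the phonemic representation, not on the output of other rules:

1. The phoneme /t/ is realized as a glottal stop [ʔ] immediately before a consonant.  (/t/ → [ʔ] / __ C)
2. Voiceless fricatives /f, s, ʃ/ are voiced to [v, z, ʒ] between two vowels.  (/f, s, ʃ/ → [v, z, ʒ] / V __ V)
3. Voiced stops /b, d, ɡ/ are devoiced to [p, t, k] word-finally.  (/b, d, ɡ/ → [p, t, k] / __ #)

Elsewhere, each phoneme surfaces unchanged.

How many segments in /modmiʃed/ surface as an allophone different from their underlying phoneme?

2

Segments that undergo a rule: /ʃ/ → [ʒ] (rule 2); /d/ → [t] (rule 3).
All other segments surface unchanged.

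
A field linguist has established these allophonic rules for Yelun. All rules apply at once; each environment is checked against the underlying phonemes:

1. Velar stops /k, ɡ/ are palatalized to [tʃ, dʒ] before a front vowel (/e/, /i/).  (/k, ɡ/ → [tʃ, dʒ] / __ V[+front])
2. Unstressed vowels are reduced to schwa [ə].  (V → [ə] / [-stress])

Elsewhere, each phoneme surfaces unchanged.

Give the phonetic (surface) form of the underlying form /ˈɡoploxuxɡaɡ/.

[ˈɡopləxəxɡəɡ]

/ɡ/ (word-initial): rule 1 targets it, but not before a front vowel → unchanged [ɡ].
/o/ (between /ɡ/ and /p/): rule 2 targets it, but not in an unstressed syllable → unchanged [o].
/o/ meets the environment for rule 2 (in an unstressed syllable) → [ə].
/u/ (between /x/ and /x/) occurs in an unstressed syllable → [ə] by rule 2.
/ɡ/ (between /x/ and /a/): rule 1 targets it, but not before a front vowel → unchanged [ɡ].
/a/ (between /ɡ/ and /ɡ/): in an unstressed syllable, so rule 2 applies → [ə].
/ɡ/ (word-final) is in the target of rule 1 but the environment (before a front vowel) is not met → [ɡ].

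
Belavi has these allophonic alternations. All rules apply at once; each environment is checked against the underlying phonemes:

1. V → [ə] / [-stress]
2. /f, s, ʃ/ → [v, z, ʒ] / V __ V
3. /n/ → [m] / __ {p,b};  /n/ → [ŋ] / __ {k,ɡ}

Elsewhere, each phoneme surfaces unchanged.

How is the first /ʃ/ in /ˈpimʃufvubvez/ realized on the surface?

/ʃ/ (between /m/ and /u/) fails the environment for rule 2, so it stays [ʃ].

[ʃ]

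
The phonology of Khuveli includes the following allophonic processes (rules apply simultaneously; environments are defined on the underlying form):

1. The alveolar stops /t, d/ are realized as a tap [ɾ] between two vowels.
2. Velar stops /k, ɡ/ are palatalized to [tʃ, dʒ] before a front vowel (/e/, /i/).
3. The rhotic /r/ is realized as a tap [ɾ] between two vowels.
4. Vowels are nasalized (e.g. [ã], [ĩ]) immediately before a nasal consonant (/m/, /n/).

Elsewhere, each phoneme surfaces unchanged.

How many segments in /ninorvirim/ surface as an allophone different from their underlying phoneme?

3

Segments that undergo a rule: /i/ → [ĩ] (rule 4); /r/ → [ɾ] (rule 3); /i/ → [ĩ] (rule 4).
All other segments surface unchanged.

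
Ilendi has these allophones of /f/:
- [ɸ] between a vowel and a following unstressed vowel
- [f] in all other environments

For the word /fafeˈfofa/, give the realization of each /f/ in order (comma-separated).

Occurrence 1 (position 1): no conditioning environment matches → elsewhere allophone [f].
Occurrence 2 (position 3): between a vowel and a following unstressed vowel → [ɸ].
Occurrence 3 (position 5): no conditioning environment matches → elsewhere allophone [f].
Occurrence 4 (position 7): between a vowel and a following unstressed vowel → [ɸ].

[f], [ɸ], [f], [ɸ]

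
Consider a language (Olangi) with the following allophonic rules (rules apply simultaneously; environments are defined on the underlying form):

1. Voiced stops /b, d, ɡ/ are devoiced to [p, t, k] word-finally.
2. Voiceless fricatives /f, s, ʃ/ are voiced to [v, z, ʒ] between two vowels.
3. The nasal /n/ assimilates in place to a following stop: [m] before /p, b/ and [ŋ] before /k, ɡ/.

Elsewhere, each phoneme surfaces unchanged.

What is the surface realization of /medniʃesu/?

/m/ — not in any rule's target class → [m].
/e/ (between /m/ and /d/): no rule targets it → [e].
/d/ (between /e/ and /n/) is in the target of rule 1 but the environment (word-finally) is not met → [d].
/n/ — between /d/ and /i/; rule 3 does not apply here → [n].
/i/ (between /n/ and /ʃ/) is unaffected → [i].
/ʃ/ meets the environment for rule 2 (between two vowels) → [ʒ].
/e/ (between /ʃ/ and /s/): no rule targets it → [e].
/s/ (between /e/ and /u/) occurs between two vowels → [z] by rule 2.
/u/ (word-final) is unaffected → [u].

[medniʒezu]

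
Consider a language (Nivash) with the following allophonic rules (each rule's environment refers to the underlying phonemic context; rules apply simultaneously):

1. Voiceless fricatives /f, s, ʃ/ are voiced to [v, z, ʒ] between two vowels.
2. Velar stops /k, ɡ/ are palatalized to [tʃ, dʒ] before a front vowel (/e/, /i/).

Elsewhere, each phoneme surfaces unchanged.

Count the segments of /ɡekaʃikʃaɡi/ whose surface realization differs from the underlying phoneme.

Segments that undergo a rule: /ɡ/ → [dʒ] (rule 2); /ʃ/ → [ʒ] (rule 1); /ɡ/ → [dʒ] (rule 2).
All other segments surface unchanged.

3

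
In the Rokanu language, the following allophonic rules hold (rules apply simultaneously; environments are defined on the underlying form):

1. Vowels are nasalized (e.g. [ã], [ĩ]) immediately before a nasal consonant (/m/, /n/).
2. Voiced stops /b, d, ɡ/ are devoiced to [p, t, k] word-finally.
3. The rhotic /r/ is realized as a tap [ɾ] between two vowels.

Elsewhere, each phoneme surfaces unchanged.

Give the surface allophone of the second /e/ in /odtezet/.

[e]

/e/ (between /z/ and /t/) is in the target of rule 1 but the environment (before a nasal consonant) is not met → [e].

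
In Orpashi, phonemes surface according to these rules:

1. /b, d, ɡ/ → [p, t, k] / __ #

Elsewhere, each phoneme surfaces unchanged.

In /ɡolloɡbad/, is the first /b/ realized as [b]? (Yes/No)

Yes

/b/ (between /ɡ/ and /a/): rule 1 targets it, but not word-finally → unchanged [b].
The actual realization is [b], which matches [b].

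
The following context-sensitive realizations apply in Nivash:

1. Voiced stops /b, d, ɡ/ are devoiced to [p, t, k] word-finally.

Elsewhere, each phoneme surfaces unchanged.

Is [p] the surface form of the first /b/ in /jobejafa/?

/b/ — between /o/ and /e/; rule 1 does not apply here → [b].
The actual realization is [b], not [p].

No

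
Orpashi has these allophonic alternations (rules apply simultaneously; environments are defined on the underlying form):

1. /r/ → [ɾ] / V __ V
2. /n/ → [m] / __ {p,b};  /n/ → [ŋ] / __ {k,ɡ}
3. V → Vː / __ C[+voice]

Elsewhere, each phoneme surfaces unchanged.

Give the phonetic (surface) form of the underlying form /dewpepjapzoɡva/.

[deːwpepjapzoːɡva]

/e/ (between /d/ and /w/): before a voiced consonant, so rule 3 applies → [eː].
/e/ (between /p/ and /p/) is in the target of rule 3 but the environment (before a voiced consonant) is not met → [e].
/a/ (between /j/ and /p/) fails the environment for rule 3, so it stays [a].
/o/ (between /z/ and /ɡ/): before a voiced consonant, so rule 3 applies → [oː].
/a/ — word-final; rule 3 does not apply here → [a].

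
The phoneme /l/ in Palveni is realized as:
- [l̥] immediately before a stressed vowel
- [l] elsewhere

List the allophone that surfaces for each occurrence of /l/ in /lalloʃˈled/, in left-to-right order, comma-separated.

Occurrence 1 (position 1): no conditioning environment matches → elsewhere allophone [l].
Occurrence 2 (position 3): no conditioning environment matches → elsewhere allophone [l].
Occurrence 3 (position 4): no conditioning environment matches → elsewhere allophone [l].
Occurrence 4 (position 7): immediately before a stressed vowel → [l̥].

[l], [l], [l], [l̥]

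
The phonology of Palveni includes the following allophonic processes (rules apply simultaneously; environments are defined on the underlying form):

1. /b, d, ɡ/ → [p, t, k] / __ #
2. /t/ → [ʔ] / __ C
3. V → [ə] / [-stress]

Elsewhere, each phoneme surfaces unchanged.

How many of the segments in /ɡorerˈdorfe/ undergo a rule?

Segments that undergo a rule: /o/ → [ə] (rule 3); /e/ → [ə] (rule 3); /e/ → [ə] (rule 3).
All other segments surface unchanged.

3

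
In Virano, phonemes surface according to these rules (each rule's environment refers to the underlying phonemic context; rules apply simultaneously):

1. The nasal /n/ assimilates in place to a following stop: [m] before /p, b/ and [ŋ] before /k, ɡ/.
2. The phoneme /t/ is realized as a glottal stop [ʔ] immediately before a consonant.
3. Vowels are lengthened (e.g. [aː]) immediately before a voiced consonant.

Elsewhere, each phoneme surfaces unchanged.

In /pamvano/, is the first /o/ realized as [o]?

Yes

/o/ (word-final) fails the environment for rule 3, so it stays [o].
The actual realization is [o], which matches [o].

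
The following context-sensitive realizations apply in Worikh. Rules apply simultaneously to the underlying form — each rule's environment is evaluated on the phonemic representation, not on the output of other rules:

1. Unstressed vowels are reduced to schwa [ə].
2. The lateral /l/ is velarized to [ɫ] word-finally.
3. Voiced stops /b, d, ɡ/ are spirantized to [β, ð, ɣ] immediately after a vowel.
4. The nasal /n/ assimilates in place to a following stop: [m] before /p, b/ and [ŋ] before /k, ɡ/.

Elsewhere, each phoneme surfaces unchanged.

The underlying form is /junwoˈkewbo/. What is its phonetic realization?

/j/ stays [j].
/u/ (between /j/ and /n/) occurs in an unstressed syllable → [ə] by rule 1.
/n/ — between /u/ and /w/; rule 4 does not apply here → [n].
/w/ — not in any rule's target class → [w].
/o/ meets the environment for rule 1 (in an unstressed syllable) → [ə].
/k/ (between /o/ and /e/): no rule targets it → [k].
/e/ (between /k/ and /w/) is in the target of rule 1 but the environment (in an unstressed syllable) is not met → [e].
/w/ stays [w].
/b/ (between /w/ and /o/): rule 3 targets it, but not immediately after a vowel → unchanged [b].
/o/ — word-final, in an unstressed syllable — surfaces as [ə] (rule 1).

[jənwəˈkewbə]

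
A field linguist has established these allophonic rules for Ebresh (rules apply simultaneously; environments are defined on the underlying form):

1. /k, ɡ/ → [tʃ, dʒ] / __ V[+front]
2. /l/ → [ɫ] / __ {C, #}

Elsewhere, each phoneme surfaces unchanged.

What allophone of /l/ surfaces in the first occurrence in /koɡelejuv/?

[l]

/l/ (between /e/ and /e/): rule 2 targets it, but not word-finally or immediately before a consonant → unchanged [l].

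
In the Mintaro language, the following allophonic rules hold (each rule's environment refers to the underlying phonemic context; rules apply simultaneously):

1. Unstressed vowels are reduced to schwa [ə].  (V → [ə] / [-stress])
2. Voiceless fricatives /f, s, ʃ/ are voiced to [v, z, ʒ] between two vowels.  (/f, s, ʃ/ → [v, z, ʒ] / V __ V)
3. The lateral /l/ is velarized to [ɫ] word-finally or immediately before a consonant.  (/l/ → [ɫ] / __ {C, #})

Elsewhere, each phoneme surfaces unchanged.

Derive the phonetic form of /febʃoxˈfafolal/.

/f/ (word-initial) fails the environment for rule 2, so it stays [f].
/e/ (between /f/ and /b/) occurs in an unstressed syllable → [ə] by rule 1.
/b/ stays [b].
/ʃ/ (between /b/ and /o/) fails the environment for rule 2, so it stays [ʃ].
Rule 1 applies to /o/ (between /ʃ/ and /x/: in an unstressed syllable) → [ə].
/x/ stays [x].
/f/ (between /x/ and /a/): rule 2 targets it, but not between two vowels → unchanged [f].
/a/ — between /f/ and /f/; rule 1 does not apply here → [a].
/f/ meets the environment for rule 2 (between two vowels) → [v].
/o/ (between /f/ and /l/) occurs in an unstressed syllable → [ə] by rule 1.
/l/ (between /o/ and /a/) fails the environment for rule 3, so it stays [l].
Rule 1 applies to /a/ (between /l/ and /l/: in an unstressed syllable) → [ə].
Rule 3 applies to /l/ (word-final: word-finally or immediately before a consonant) → [ɫ].

[fəbʃəxˈfavələɫ]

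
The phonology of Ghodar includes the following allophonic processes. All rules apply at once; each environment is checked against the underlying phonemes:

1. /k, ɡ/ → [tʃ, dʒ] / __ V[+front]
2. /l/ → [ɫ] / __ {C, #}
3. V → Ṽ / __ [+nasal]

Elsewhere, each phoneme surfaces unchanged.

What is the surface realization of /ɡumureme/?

[ɡũmurẽme]

/ɡ/ (word-initial) fails the environment for rule 1, so it stays [ɡ].
Rule 3 applies to /u/ (between /ɡ/ and /m/: before a nasal consonant) → [ũ].
/m/ stays [m].
/u/ (between /m/ and /r/) fails the environment for rule 3, so it stays [u].
/r/ stays [r].
Rule 3 applies to /e/ (between /r/ and /m/: before a nasal consonant) → [ẽ].
/m/ (between /e/ and /e/): no rule targets it → [m].
/e/ — word-final; rule 3 does not apply here → [e].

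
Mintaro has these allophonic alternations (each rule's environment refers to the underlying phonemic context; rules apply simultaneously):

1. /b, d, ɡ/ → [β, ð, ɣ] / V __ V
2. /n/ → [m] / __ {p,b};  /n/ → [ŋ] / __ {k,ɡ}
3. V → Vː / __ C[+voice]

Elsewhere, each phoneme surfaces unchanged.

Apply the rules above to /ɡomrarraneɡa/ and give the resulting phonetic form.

/ɡ/ (word-initial): rule 1 targets it, but not between two vowels → unchanged [ɡ].
/o/ — between /ɡ/ and /m/, before a voiced consonant — surfaces as [oː] (rule 3).
/m/ stays [m].
/r/ stays [r].
Rule 3 applies to /a/ (between /r/ and /r/: before a voiced consonant) → [aː].
/r/ (between /a/ and /r/): no rule targets it → [r].
/r/ — not in any rule's target class → [r].
/a/ meets the environment for rule 3 (before a voiced consonant) → [aː].
/n/ (between /a/ and /e/): rule 2 targets it, but not before a labial or velar stop → unchanged [n].
/e/ (between /n/ and /ɡ/): before a voiced consonant, so rule 3 applies → [eː].
/ɡ/ — between /e/ and /a/, between two vowels — surfaces as [ɣ] (rule 1).
/a/ (word-final) fails the environment for rule 3, so it stays [a].

[ɡoːmraːrraːneːɣa]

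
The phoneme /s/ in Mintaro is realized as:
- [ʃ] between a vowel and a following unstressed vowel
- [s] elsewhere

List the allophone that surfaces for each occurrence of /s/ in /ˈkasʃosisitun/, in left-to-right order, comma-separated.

[s], [ʃ], [ʃ]

Occurrence 1 (position 3): no conditioning environment matches → elsewhere allophone [s].
Occurrence 2 (position 6): between a vowel and a following unstressed vowel → [ʃ].
Occurrence 3 (position 8): between a vowel and a following unstressed vowel → [ʃ].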